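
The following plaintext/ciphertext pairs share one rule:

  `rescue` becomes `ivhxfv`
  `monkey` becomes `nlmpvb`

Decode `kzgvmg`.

Each pair mirrors across the alphabet (r↔i, e↔v, s↔h): positions sum to 25. This is the alphabet-reversal cipher (Atbash): a becomes z, b becomes y, etc.
Reversing it on kzgvmg: k↔p, z↔a, g↔t, v↔e, m↔n, g↔t.

patent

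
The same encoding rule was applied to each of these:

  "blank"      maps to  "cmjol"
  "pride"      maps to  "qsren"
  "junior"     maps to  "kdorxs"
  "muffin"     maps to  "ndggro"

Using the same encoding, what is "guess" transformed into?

hdntt

The shift depends on letter class: consonant b→c is +1, but vowel a→j is +9. Two shifts are in play — +9 for a/e/i/o/u, +1 for every other letter.
For guess: g(cons)+1=h, u(vowel)+9=d, e(vowel)+9=n, s(cons)+1=t, s(cons)+1=t.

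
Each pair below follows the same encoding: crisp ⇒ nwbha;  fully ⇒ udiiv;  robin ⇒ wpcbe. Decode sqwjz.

Each letter's alphabet position (a=0..z=25) is mapped through 11·x+17 mod 26 — an affine cipher.
Reversing it on sqwjz: s(18)→19·(18−17)≡19=t; q(16)→19·(16−17)≡7=h; w(22)→19·(22−17)≡17=r; j(9)→19·(9−17)≡4=e; z(25)→19·(25−17)≡22=w (all mod 26).

threw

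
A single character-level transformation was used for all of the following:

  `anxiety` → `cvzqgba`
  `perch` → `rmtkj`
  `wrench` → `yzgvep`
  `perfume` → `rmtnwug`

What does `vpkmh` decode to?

Shifts by position in anxiety: pos 0: a→c (+2), pos 1: n→v (+8), pos 2: x→z (+2), pos 3: i→q (+8) — repeating every 2. A repeating key of period 2 is used — shifts +2, +8 over and over.
Reversing it on vpkmh: v−2=t, p−8=h, k−2=i, m−8=e, h−2=f.

thief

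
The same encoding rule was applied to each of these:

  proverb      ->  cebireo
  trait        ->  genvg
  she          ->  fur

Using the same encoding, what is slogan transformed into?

It's a constant shift of +13 (ROT13).
On slogan: s+13=f, l+13=y, o+13=b, g+13=t, a+13=n, n+13=a.

fybtna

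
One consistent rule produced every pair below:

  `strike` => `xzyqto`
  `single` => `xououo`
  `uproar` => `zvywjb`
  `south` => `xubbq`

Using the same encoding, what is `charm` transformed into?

In strike: s→x is +5, t→z is +6, r→y is +7, i→q is +8 — the shift increases by 1 each position. The shift increases by 1 at each position, starting from +5: 5, 6, 7, ….
For charm: c+5=h, h+6=n, a+7=h, r+8=z, m+9=v.

hnhzv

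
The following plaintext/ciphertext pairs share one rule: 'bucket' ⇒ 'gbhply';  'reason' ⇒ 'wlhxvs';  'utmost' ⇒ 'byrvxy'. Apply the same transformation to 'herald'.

mlwhqi

The shift depends on letter class: consonant b→g is +5, but vowel u→b is +7. Two shifts are in play — +7 for a/e/i/o/u, +5 for every other letter.
On herald: h(cons)+5=m, e(vowel)+7=l, r(cons)+5=w, a(vowel)+7=h, l(cons)+5=q, d(cons)+5=i.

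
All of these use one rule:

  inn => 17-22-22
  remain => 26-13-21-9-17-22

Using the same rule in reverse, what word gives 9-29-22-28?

i is letter #9 and maps to 17: an offset of 8. Each letter is replaced by its alphabet position (a=1..z=26) + 8.
Decoding 9-29-22-28: 9→(9−8)÷1=1=a, 29→(29−8)÷1=21=u, 22→(22−8)÷1=14=n, 28→(28−8)÷1=20=t.

aunt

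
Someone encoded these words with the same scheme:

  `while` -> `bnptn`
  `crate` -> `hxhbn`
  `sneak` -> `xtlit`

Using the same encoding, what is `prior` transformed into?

uxpwa

The shift increases by 1 at each position, starting from +5: 5, 6, 7, ….
For prior: p+5=u, r+6=x, i+7=p, o+8=w, r+9=a.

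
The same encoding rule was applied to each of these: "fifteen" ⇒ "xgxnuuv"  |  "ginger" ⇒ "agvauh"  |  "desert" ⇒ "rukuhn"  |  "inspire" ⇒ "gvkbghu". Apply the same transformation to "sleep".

f(5)→x(23) and i(8)→g(6) fit y≡3x+8 (mod 26); the inverse of 3 mod 26 is 9. Treating letters as 0–25, the rule is x ↦ 3x + 8 (mod 26).
On sleep: s(18)→3·18+8≡10=k; l(11)→3·11+8≡15=p; e(4)→3·4+8≡20=u; e(4)→3·4+8≡20=u; p(15)→3·15+8≡1=b (all mod 26).

kpuub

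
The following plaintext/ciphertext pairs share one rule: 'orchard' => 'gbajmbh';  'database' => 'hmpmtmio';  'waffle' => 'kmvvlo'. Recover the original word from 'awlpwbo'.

o(14)→g(6) and r(17)→b(1) fit y≡7x+12 (mod 26); the inverse of 7 mod 26 is 15. Each letter's alphabet position (a=0..z=25) is mapped through 7·x+12 mod 26 — an affine cipher.
Undoing it on awlpwbo: a(0)→15·(0−12)≡2=c; w(22)→15·(22−12)≡20=u; l(11)→15·(11−12)≡11=l; p(15)→15·(15−12)≡19=t; w(22)→15·(22−12)≡20=u; b(1)→15·(1−12)≡17=r; o(14)→15·(14−12)≡4=e (all mod 26).

culture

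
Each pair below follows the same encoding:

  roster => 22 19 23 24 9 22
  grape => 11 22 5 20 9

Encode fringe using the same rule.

r is letter #18 and maps to 22: an offset of 4. The number is (letter's place in the alphabet, a=1) + 4.
For fringe: f=6→10, r=18→22, i=9→13, n=14→18, g=7→11, e=5→9.

10 22 13 18 11 9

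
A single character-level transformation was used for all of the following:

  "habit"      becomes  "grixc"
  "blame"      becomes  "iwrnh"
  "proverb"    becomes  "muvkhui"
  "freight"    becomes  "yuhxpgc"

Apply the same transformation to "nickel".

h(7)→g(6) and a(0)→r(17) fit y≡17x+17 (mod 26); the inverse of 17 mod 26 is 23. This is an affine cipher: with a=0,…,z=25, each position x becomes (17x+17) mod 26.
Applying it to nickel: n(13)→17·13+17≡4=e; i(8)→17·8+17≡23=x; c(2)→17·2+17≡25=z; k(10)→17·10+17≡5=f; e(4)→17·4+17≡7=h; l(11)→17·11+17≡22=w (all mod 26).

exzfhw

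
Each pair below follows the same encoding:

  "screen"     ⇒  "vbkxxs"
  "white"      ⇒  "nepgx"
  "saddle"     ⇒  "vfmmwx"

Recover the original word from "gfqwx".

s(18)→v(21) and c(2)→b(1) fit y≡11x+5 (mod 26); the inverse of 11 mod 26 is 19. Treating letters as 0–25, the rule is x ↦ 11x + 5 (mod 26).
Undoing it on gfqwx: g(6)→19·(6−5)≡19=t; f(5)→19·(5−5)≡0=a; q(16)→19·(16−5)≡1=b; w(22)→19·(22−5)≡11=l; x(23)→19·(23−5)≡4=e (all mod 26).

table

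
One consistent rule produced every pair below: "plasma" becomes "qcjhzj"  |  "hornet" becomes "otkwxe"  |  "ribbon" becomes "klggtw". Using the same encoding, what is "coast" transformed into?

This is an affine cipher: with a=0,…,z=25, each position x becomes (23x+9) mod 26.
On coast: c(2)→23·2+9≡3=d; o(14)→23·14+9≡19=t; a(0)→23·0+9≡9=j; s(18)→23·18+9≡7=h; t(19)→23·19+9≡4=e (all mod 26).

dtjhe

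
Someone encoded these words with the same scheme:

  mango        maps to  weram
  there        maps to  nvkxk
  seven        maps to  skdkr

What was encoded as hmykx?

m(12)→w(22) and a(0)→e(4) fit y≡21x+4 (mod 26); the inverse of 21 mod 26 is 5. Each letter's alphabet position (a=0..z=25) is mapped through 21·x+4 mod 26 — an affine cipher.
Decoding hmykx: h(7)→5·(7−4)≡15=p; m(12)→5·(12−4)≡14=o; y(24)→5·(24−4)≡22=w; k(10)→5·(10−4)≡4=e; x(23)→5·(23−4)≡17=r (all mod 26).

power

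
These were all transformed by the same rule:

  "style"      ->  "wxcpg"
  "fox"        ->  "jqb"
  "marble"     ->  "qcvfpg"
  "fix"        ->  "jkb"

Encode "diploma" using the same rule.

hktpqqc

The shift depends on letter class: consonant s→w is +4, but vowel e→g is +2. The rule splits by letter class: vowels +2, consonants +4.
On diploma: d(cons)+4=h, i(vowel)+2=k, p(cons)+4=t, l(cons)+4=p, o(vowel)+2=q, m(cons)+4=q, a(vowel)+2=c.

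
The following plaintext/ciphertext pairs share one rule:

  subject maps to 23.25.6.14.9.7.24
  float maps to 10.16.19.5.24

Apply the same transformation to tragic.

Letters become their 1-based position plus 4 (so a→5, b→6, …).
For tragic: t=20→24, r=18→22, a=1→5, g=7→11, i=9→13, c=3→7.

24.22.5.11.13.7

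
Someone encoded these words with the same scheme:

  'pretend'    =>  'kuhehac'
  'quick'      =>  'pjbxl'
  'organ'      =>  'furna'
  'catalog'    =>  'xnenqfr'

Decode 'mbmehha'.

fifteen

p(15)→k(10) and r(17)→u(20) fit y≡5x+13 (mod 26); the inverse of 5 mod 26 is 21. Each letter's alphabet position (a=0..z=25) is mapped through 5·x+13 mod 26 — an affine cipher.
Reversing it on mbmehha: m(12)→21·(12−13)≡5=f; b(1)→21·(1−13)≡8=i; m(12)→21·(12−13)≡5=f; e(4)→21·(4−13)≡19=t; h(7)→21·(7−13)≡4=e; h(7)→21·(7−13)≡4=e; a(0)→21·(0−13)≡13=n (all mod 26).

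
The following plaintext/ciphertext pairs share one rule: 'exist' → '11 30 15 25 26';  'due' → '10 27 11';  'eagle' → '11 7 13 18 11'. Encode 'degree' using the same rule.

e is letter #5 and maps to 11: an offset of 6. Each letter is replaced by its alphabet position (a=1..z=26) + 6.
On degree: d=4→10, e=5→11, g=7→13, r=18→24, e=5→11, e=5→11.

10 11 13 24 11 11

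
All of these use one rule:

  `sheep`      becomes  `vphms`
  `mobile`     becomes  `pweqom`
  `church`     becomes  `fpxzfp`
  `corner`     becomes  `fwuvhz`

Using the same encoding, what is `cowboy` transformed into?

The shifts repeat in a cycle of length 2: positions 0,1,… shift by +3, +8, then the pattern repeats.
On cowboy: c+3=f, o+8=w, w+3=z, b+8=j, o+3=r, y+8=g.

fwzjrg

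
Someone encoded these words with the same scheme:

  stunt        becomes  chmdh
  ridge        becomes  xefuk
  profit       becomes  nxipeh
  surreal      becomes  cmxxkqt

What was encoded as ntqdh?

plant

s(18)→c(2) and t(19)→h(7) fit y≡5x+16 (mod 26); the inverse of 5 mod 26 is 21. This is an affine cipher: with a=0,…,z=25, each position x becomes (5x+16) mod 26.
Undoing it on ntqdh: n(13)→21·(13−16)≡15=p; t(19)→21·(19−16)≡11=l; q(16)→21·(16−16)≡0=a; d(3)→21·(3−16)≡13=n; h(7)→21·(7−16)≡19=t (all mod 26).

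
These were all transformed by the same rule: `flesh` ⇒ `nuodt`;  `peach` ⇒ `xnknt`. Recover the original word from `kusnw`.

In flesh: f→n is +8, l→u is +9, e→o is +10, s→d is +11 — the shift increases by 1 each position. Letter i (0-indexed) is shifted by i+8, so successive shifts are 8, 9, 10, ….
Decoding kusnw: k−8=c, u−9=l, s−10=i, n−11=c, w−12=k.

click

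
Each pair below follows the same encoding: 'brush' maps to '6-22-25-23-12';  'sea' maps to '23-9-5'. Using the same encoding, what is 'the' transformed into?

24-12-9

b is letter #2 and maps to 6: an offset of 4. The number is (letter's place in the alphabet, a=1) + 4.
For the: t=20→24, h=8→12, e=5→9.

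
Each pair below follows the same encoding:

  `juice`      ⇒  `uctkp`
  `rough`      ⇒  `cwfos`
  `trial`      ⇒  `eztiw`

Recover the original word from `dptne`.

Shifts by position in juice: pos 0: j→u (+11), pos 1: u→c (+8), pos 2: i→t (+11), pos 3: c→k (+8) — repeating every 2. A repeating key of period 2 is used — shifts +11, +8 over and over.
Decoding dptne: d−11=s, p−8=h, t−11=i, n−8=f, e−11=t.

shift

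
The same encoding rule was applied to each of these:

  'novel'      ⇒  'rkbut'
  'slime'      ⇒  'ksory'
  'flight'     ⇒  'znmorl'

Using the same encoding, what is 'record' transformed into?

jxuikx

The output letters match the input read backwards, each shifted +6: novel reversed is levon. The word is reversed, then every letter is shifted forward by 6.
Applying it to record: reverse → drocer; then shift: d+6=j, r+6=x, o+6=u, c+6=i, e+6=k, r+6=x.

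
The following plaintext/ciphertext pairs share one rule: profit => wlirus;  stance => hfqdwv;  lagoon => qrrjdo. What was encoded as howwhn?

The output letters match the input read backwards, each shifted +3: profit reversed is tiforp. The word is reversed, then every letter is shifted forward by 3.
Undoing it on howwhn: shift back: h−3=e, o−3=l, w−3=t, w−3=t, h−3=e, n−3=k → elttek; then reverse → kettle.

kettle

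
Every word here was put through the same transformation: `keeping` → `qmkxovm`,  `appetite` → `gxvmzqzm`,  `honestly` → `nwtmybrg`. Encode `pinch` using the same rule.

Shifts by position in keeping: pos 0: k→q (+6), pos 1: e→m (+8), pos 2: e→k (+6), pos 3: p→x (+8) — repeating every 2. The shifts repeat in a cycle of length 2: positions 0,1,… shift by +6, +8, then the pattern repeats.
For pinch: p+6=v, i+8=q, n+6=t, c+8=k, h+6=n.

vqtkn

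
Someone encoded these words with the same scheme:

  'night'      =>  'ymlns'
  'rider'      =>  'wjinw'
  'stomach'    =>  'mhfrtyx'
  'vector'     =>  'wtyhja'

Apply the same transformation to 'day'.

dfi

The output letters match the input read backwards, each shifted +5: night reversed is thgin. Read the word backwards and shift each letter +5.
Applying it to day: reverse → yad; then shift: y+5=d, a+5=f, d+5=i.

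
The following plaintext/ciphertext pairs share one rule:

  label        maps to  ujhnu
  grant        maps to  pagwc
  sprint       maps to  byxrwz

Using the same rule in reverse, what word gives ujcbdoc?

lawsuit

Shifts by position in label: pos 0: l→u (+9), pos 1: a→j (+9), pos 2: b→h (+6), pos 3: e→n (+9), pos 4: l→u (+9) — repeating every 3. A repeating key of period 3 is used — shifts +9, +9, +6 over and over.
Undoing it on ujcbdoc: u−9=l, j−9=a, c−6=w, b−9=s, d−9=u, o−6=i, c−9=t.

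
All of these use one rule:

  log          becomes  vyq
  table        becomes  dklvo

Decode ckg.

This is a Caesar cipher with shift 10.
Undoing it on ckg: c−10=s, k−10=a, g−10=w.

saw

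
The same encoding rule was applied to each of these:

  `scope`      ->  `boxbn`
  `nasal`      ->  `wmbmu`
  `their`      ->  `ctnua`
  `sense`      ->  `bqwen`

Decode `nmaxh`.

early

Shifts by position in scope: pos 0: s→b (+9), pos 1: c→o (+12), pos 2: o→x (+9), pos 3: p→b (+12) — repeating every 2. The shifts repeat in a cycle of length 2: positions 0,1,… shift by +9, +12, then the pattern repeats.
Reversing it on nmaxh: n−9=e, m−12=a, a−9=r, x−12=l, h−9=y.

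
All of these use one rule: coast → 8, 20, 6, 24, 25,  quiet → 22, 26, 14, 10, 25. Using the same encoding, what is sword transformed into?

c is letter #3 and maps to 8: an offset of 5. The number is (letter's place in the alphabet, a=1) + 5.
On sword: s=19→24, w=23→28, o=15→20, r=18→23, d=4→9.

24, 28, 20, 23, 9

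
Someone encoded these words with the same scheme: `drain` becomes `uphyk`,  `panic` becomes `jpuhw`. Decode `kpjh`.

The output letters match the input read backwards, each shifted +7: drain reversed is niard. The word is reversed, then every letter is shifted forward by 7.
Reversing it on kpjh: shift back: k−7=d, p−7=i, j−7=c, h−7=a → dica; then reverse → acid.

acid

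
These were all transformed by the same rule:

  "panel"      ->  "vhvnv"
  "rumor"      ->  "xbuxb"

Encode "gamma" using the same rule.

mhuvk

Each letter shifts forward by (position + 6), i.e. 6, 7, 8, … — the shift grows by one for each successive letter.
Applying it to gamma: g+6=m, a+7=h, m+8=u, m+9=v, a+10=k.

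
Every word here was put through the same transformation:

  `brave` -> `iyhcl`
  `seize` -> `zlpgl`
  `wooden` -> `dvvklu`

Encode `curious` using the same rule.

Compare letters: b→i is +7, r→y is +7, a→h is +7 — a constant shift. It's a constant shift of +7 (ROT7).
On curious: c+7=j, u+7=b, r+7=y, i+7=p, o+7=v, u+7=b, s+7=z.

jbypvbz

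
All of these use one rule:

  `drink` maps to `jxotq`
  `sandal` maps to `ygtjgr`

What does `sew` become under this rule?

It's a constant shift of +6 (ROT6).
On sew: s+6=y, e+6=k, w+6=c.

ykc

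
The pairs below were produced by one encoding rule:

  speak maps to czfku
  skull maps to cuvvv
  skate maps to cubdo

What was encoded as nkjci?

The shifts repeat in a cycle of length 3: positions 0,1,… shift by +10, +10, +1, then the pattern repeats.
Undoing it on nkjci: n−10=d, k−10=a, j−1=i, c−10=s, i−10=y.

daisy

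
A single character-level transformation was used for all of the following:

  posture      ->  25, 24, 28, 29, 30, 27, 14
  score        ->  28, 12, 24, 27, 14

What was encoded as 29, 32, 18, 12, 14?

twice

Each letter is replaced by its alphabet position (a=1..z=26) + 9.
Undoing it on 29, 32, 18, 12, 14: 29→(29−9)÷1=20=t, 32→(32−9)÷1=23=w, 18→(18−9)÷1=9=i, 12→(12−9)÷1=3=c, 14→(14−9)÷1=5=e.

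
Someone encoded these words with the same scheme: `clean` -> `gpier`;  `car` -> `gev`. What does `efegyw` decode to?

Compare letters: c→g is +4, l→p is +4, e→i is +4 — a constant shift. Each letter is shifted forward by 4 in the alphabet (a Caesar shift of +4).
Reversing it on efegyw: e−4=a, f−4=b, e−4=a, g−4=c, y−4=u, w−4=s.

abacus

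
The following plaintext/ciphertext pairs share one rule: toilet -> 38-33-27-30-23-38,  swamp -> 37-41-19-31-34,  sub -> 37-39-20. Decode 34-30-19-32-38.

plant

The number is (letter's place in the alphabet, a=1) + 18.
Reversing it on 34-30-19-32-38: 34→(34−18)÷1=16=p, 30→(30−18)÷1=12=l, 19→(19−18)÷1=1=a, 32→(32−18)÷1=14=n, 38→(38−18)÷1=20=t.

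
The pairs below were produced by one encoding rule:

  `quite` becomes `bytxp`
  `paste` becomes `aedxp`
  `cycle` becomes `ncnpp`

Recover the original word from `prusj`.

enjoy

Shifts by position in quite: pos 0: q→b (+11), pos 1: u→y (+4), pos 2: i→t (+11), pos 3: t→x (+4) — repeating every 2. A repeating key of period 2 is used — shifts +11, +4 over and over.
Undoing it on prusj: p−11=e, r−4=n, u−11=j, s−4=o, j−11=y.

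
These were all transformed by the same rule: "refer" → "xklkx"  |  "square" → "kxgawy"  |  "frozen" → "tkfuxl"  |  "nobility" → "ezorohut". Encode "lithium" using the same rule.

The output letters match the input read backwards, each shifted +6: refer reversed is refer. Read the word backwards and shift each letter +6.
For lithium: reverse → muihtil; then shift: m+6=s, u+6=a, i+6=o, h+6=n, t+6=z, i+6=o, l+6=r.

saonzor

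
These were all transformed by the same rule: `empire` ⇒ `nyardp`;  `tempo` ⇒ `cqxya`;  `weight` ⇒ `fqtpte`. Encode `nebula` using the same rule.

wqmdxl

Shifts by position in empire: pos 0: e→n (+9), pos 1: m→y (+12), pos 2: p→a (+11), pos 3: i→r (+9), pos 4: r→d (+12), pos 5: e→p (+11) — repeating every 3. It's a Vigenère-style cipher with numeric key [9,12,11]: position i shifts by key[i mod 3].
On nebula: n+9=w, e+12=q, b+11=m, u+9=d, l+12=x, a+11=l.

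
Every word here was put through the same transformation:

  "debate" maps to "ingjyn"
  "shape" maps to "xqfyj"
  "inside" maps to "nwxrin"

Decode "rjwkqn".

marble

Shifts by position in debate: pos 0: d→i (+5), pos 1: e→n (+9), pos 2: b→g (+5), pos 3: a→j (+9) — repeating every 2. A repeating key of period 2 is used — shifts +5, +9 over and over.
Reversing it on rjwkqn: r−5=m, j−9=a, w−5=r, k−9=b, q−5=l, n−9=e.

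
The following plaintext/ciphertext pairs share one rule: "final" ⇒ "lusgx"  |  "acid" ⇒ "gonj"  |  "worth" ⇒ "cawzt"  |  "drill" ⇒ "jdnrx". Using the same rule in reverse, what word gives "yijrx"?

swell

Shifts by position in final: pos 0: f→l (+6), pos 1: i→u (+12), pos 2: n→s (+5), pos 3: a→g (+6), pos 4: l→x (+12) — repeating every 3. A repeating key of period 3 is used — shifts +6, +12, +5 over and over.
Undoing it on yijrx: y−6=s, i−12=w, j−5=e, r−6=l, x−12=l.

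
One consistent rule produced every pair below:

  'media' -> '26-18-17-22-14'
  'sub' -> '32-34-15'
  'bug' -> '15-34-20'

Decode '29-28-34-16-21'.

Each letter is replaced by its alphabet position (a=1..z=26) + 13.
Undoing it on 29-28-34-16-21: 29→(29−13)÷1=16=p, 28→(28−13)÷1=15=o, 34→(34−13)÷1=21=u, 16→(16−13)÷1=3=c, 21→(21−13)÷1=8=h.

pouch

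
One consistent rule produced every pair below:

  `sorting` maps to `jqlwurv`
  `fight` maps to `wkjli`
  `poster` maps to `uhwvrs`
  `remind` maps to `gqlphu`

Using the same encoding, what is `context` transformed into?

wahwqrf

The output letters match the input read backwards, each shifted +3: sorting reversed is gnitros. Read the word backwards and shift each letter +3.
Applying it to context: reverse → txetnoc; then shift: t+3=w, x+3=a, e+3=h, t+3=w, n+3=q, o+3=r, c+3=f.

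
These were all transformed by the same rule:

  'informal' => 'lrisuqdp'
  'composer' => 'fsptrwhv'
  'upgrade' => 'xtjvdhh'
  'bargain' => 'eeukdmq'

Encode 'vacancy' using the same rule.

yefeqgb

A repeating key of period 2 is used — shifts +3, +4 over and over.
On vacancy: v+3=y, a+4=e, c+3=f, a+4=e, n+3=q, c+4=g, y+3=b.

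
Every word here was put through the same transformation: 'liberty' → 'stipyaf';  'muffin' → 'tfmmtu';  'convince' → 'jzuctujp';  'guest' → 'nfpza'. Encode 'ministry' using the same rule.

ttutzayf

The shift depends on letter class: consonant l→s is +7, but vowel i→t is +11. The rule splits by letter class: vowels +11, consonants +7.
For ministry: m(cons)+7=t, i(vowel)+11=t, n(cons)+7=u, i(vowel)+11=t, s(cons)+7=z, t(cons)+7=a, r(cons)+7=y, y(cons)+7=f.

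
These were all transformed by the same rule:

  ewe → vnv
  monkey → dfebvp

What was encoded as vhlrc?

Compare letters: e→v is +17, w→n is +17, e→v is +17 — a constant shift. Every letter moves 17 places later in the alphabet, wrapping around z→a.
Undoing it on vhlrc: v−17=e, h−17=q, l−17=u, r−17=a, c−17=l.

equal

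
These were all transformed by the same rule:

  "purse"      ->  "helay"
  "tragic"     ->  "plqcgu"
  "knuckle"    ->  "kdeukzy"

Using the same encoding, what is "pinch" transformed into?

This is an affine cipher: with a=0,…,z=25, each position x becomes (15x+16) mod 26.
Applying it to pinch: p(15)→15·15+16≡7=h; i(8)→15·8+16≡6=g; n(13)→15·13+16≡3=d; c(2)→15·2+16≡20=u; h(7)→15·7+16≡17=r (all mod 26).

hgdur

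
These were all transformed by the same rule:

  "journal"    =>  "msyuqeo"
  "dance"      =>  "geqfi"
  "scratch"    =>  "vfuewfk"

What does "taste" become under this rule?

The shift depends on letter class: consonant j→m is +3, but vowel o→s is +4. Vowels shift forward by 4 and consonants shift forward by 3.
Applying it to taste: t(cons)+3=w, a(vowel)+4=e, s(cons)+3=v, t(cons)+3=w, e(vowel)+4=i.

wevwi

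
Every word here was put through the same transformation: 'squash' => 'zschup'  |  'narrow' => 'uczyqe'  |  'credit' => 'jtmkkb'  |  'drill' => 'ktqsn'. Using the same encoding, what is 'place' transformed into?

wnijg

The shifts repeat in a cycle of length 3: positions 0,1,… shift by +7, +2, +8, then the pattern repeats.
On place: p+7=w, l+2=n, a+8=i, c+7=j, e+2=g.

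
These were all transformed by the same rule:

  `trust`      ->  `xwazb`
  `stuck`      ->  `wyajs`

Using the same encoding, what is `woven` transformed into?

atblv

In trust: t→x is +4, r→w is +5, u→a is +6, s→z is +7 — the shift increases by 1 each position. Letter i (0-indexed) is shifted by i+4, so successive shifts are 4, 5, 6, ….
Applying it to woven: w+4=a, o+5=t, v+6=b, e+7=l, n+8=v.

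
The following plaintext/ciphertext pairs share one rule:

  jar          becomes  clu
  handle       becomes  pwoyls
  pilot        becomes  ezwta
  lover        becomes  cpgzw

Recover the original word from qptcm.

The output letters match the input read backwards, each shifted +11: jar reversed is raj. Read the word backwards and shift each letter +11.
Decoding qptcm: shift back: q−11=f, p−11=e, t−11=i, c−11=r, m−11=b → feirb; then reverse → brief.

brief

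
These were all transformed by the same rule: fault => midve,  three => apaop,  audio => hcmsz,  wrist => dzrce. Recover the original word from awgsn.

toxic

In fault: f→m is +7, a→i is +8, u→d is +9, l→v is +10 — the shift increases by 1 each position. Each letter shifts forward by (position + 7), i.e. 7, 8, 9, … — the shift grows by one for each successive letter.
Undoing it on awgsn: a−7=t, w−8=o, g−9=x, s−10=i, n−11=c.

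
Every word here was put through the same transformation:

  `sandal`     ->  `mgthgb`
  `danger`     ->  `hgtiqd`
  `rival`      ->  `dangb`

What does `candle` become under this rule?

Each letter's alphabet position (a=0..z=25) is mapped through 9·x+6 mod 26 — an affine cipher.
For candle: c(2)→9·2+6≡24=y; a(0)→9·0+6≡6=g; n(13)→9·13+6≡19=t; d(3)→9·3+6≡7=h; l(11)→9·11+6≡1=b; e(4)→9·4+6≡16=q (all mod 26).

ygthbq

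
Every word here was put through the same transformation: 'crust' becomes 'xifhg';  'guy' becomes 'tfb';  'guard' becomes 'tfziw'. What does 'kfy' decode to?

pub

Each pair mirrors across the alphabet (c↔x, r↔i, u↔f): positions sum to 25. Each letter is replaced by its mirror in the alphabet: a↔z, b↔y, c↔x, and so on (the Atbash cipher).
Undoing it on kfy: k↔p, f↔u, y↔b.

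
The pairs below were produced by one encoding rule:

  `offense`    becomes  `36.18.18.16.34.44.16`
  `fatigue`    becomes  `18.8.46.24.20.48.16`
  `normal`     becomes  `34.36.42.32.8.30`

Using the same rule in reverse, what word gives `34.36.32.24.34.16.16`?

o(#15)→36 and f(#6)→18: differences scale by 2, so n = 2·pos + 6. Each letter becomes 2×(its alphabet position, a=1..z=26) + 6.
Reversing it on 34.36.32.24.34.16.16: 34→(34−6)÷2=14=n, 36→(36−6)÷2=15=o, 32→(32−6)÷2=13=m, 24→(24−6)÷2=9=i, 34→(34−6)÷2=14=n, 16→(16−6)÷2=5=e, 16→(16−6)÷2=5=e.

nominee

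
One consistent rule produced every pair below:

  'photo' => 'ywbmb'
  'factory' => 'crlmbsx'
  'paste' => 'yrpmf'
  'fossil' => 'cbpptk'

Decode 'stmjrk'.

p(15)→y(24) and h(7)→w(22) fit y≡23x+17 (mod 26); the inverse of 23 mod 26 is 17. This is an affine cipher: with a=0,…,z=25, each position x becomes (23x+17) mod 26.
Reversing it on stmjrk: s(18)→17·(18−17)≡17=r; t(19)→17·(19−17)≡8=i; m(12)→17·(12−17)≡19=t; j(9)→17·(9−17)≡20=u; r(17)→17·(17−17)≡0=a; k(10)→17·(10−17)≡11=l (all mod 26).

ritual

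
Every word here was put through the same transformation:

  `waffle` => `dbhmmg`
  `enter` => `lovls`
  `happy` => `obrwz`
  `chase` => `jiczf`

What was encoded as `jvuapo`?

Shifts by position in waffle: pos 0: w→d (+7), pos 1: a→b (+1), pos 2: f→h (+2), pos 3: f→m (+7), pos 4: l→m (+1), pos 5: e→g (+2) — repeating every 3. It's a Vigenère-style cipher with numeric key [7,1,2]: position i shifts by key[i mod 3].
Reversing it on jvuapo: j−7=c, v−1=u, u−2=s, a−7=t, p−1=o, o−2=m.

custom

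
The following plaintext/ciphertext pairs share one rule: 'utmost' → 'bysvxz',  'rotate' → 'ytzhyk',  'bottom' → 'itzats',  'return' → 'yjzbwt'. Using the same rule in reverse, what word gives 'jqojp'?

Shifts by position in utmost: pos 0: u→b (+7), pos 1: t→y (+5), pos 2: m→s (+6), pos 3: o→v (+7), pos 4: s→x (+5), pos 5: t→z (+6) — repeating every 3. It's a Vigenère-style cipher with numeric key [7,5,6]: position i shifts by key[i mod 3].
Decoding jqojp: j−7=c, q−5=l, o−6=i, j−7=c, p−5=k.

click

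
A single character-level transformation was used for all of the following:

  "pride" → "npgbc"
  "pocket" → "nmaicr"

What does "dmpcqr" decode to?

forest

Compare letters: p→n is +24, r→p is +24, i→g is +24 — a constant shift. Each letter is shifted forward by 24 in the alphabet (a Caesar shift of +24).
Reversing it on dmpcqr: d−24=f, m−24=o, p−24=r, c−24=e, q−24=s, r−24=t.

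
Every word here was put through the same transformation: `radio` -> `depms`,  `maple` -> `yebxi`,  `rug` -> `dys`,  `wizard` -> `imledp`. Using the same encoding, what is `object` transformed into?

snviof

The shift depends on letter class: consonant r→d is +12, but vowel a→e is +4. Vowels shift forward by 4 and consonants shift forward by 12.
On object: o(vowel)+4=s, b(cons)+12=n, j(cons)+12=v, e(vowel)+4=i, c(cons)+12=o, t(cons)+12=f.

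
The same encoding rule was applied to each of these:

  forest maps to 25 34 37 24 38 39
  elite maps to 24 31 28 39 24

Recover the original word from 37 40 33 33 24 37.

f is letter #6 and maps to 25: an offset of 19. The number is (letter's place in the alphabet, a=1) + 19.
Reversing it on 37 40 33 33 24 37: 37→(37−19)÷1=18=r, 40→(40−19)÷1=21=u, 33→(33−19)÷1=14=n, 33→(33−19)÷1=14=n, 24→(24−19)÷1=5=e, 37→(37−19)÷1=18=r.

runner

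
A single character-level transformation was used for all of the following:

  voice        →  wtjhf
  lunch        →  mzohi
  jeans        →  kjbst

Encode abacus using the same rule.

bgbhvx

Shifts by position in voice: pos 0: v→w (+1), pos 1: o→t (+5), pos 2: i→j (+1), pos 3: c→h (+5) — repeating every 2. A repeating key of period 2 is used — shifts +1, +5 over and over.
Applying it to abacus: a+1=b, b+5=g, a+1=b, c+5=h, u+1=v, s+5=x.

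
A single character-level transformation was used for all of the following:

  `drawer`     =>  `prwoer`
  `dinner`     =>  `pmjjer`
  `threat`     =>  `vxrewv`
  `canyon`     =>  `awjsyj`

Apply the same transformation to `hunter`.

d(3)→p(15) and r(17)→r(17) fit y≡15x+22 (mod 26); the inverse of 15 mod 26 is 7. Each letter's alphabet position (a=0..z=25) is mapped through 15·x+22 mod 26 — an affine cipher.
For hunter: h(7)→15·7+22≡23=x; u(20)→15·20+22≡10=k; n(13)→15·13+22≡9=j; t(19)→15·19+22≡21=v; e(4)→15·4+22≡4=e; r(17)→15·17+22≡17=r (all mod 26).

xkjver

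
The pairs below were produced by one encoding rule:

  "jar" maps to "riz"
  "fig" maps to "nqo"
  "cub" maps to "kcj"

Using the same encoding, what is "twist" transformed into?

beqab

It's a constant shift of +8 (ROT8).
For twist: t+8=b, w+8=e, i+8=q, s+8=a, t+8=b.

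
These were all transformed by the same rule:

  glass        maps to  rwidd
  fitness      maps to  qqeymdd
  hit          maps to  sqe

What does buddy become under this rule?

The shift depends on letter class: consonant g→r is +11, but vowel a→i is +8. Two shifts are in play — +8 for a/e/i/o/u, +11 for every other letter.
Applying it to buddy: b(cons)+11=m, u(vowel)+8=c, d(cons)+11=o, d(cons)+11=o, y(cons)+11=j.

mcooj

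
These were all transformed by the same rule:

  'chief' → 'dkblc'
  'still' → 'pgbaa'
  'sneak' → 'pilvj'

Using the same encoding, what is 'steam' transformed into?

This is an affine cipher: with a=0,…,z=25, each position x becomes (17x+21) mod 26.
For steam: s(18)→17·18+21≡15=p; t(19)→17·19+21≡6=g; e(4)→17·4+21≡11=l; a(0)→17·0+21≡21=v; m(12)→17·12+21≡17=r (all mod 26).

pglvr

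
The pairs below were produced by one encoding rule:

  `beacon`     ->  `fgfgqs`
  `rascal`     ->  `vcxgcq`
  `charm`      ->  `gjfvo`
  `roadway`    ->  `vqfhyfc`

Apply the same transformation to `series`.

It's a Vigenère-style cipher with numeric key [4,2,5]: position i shifts by key[i mod 3].
On series: s+4=w, e+2=g, r+5=w, i+4=m, e+2=g, s+5=x.

wgwmgx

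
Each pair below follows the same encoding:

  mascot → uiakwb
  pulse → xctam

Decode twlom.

Compare letters: m→u is +8, a→i is +8, s→a is +8 — a constant shift. This is a Caesar cipher with shift 8.
Undoing it on twlom: t−8=l, w−8=o, l−8=d, o−8=g, m−8=e.

lodge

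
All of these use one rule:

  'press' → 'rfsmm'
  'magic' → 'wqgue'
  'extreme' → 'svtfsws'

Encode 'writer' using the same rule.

ofutsf

p(15)→r(17) and r(17)→f(5) fit y≡7x+16 (mod 26); the inverse of 7 mod 26 is 15. This is an affine cipher: with a=0,…,z=25, each position x becomes (7x+16) mod 26.
Applying it to writer: w(22)→7·22+16≡14=o; r(17)→7·17+16≡5=f; i(8)→7·8+16≡20=u; t(19)→7·19+16≡19=t; e(4)→7·4+16≡18=s; r(17)→7·17+16≡5=f (all mod 26).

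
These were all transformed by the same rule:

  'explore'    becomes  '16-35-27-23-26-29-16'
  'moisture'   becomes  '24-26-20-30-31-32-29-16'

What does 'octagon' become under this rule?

26-14-31-12-18-26-25

e is letter #5 and maps to 16: an offset of 11. Letters become their 1-based position plus 11 (so a→12, b→13, …).
For octagon: o=15→26, c=3→14, t=20→31, a=1→12, g=7→18, o=15→26, n=14→25.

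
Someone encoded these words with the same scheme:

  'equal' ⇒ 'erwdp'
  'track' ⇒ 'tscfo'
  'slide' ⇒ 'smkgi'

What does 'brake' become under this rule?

bscni

In equal: e→e is +0, q→r is +1, u→w is +2, a→d is +3 — the shift increases by 1 each position. The shift increases by 1 at each position, starting from +0: 0, 1, 2, ….
For brake: b+0=b, r+1=s, a+2=c, k+3=n, e+4=i.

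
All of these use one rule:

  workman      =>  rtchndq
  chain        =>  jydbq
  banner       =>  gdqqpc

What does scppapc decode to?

freezer

w(22)→r(17) and o(14)→t(19) fit y≡3x+3 (mod 26); the inverse of 3 mod 26 is 9. Each letter's alphabet position (a=0..z=25) is mapped through 3·x+3 mod 26 — an affine cipher.
Reversing it on scppapc: s(18)→9·(18−3)≡5=f; c(2)→9·(2−3)≡17=r; p(15)→9·(15−3)≡4=e; p(15)→9·(15−3)≡4=e; a(0)→9·(0−3)≡25=z; p(15)→9·(15−3)≡4=e; c(2)→9·(2−3)≡17=r (all mod 26).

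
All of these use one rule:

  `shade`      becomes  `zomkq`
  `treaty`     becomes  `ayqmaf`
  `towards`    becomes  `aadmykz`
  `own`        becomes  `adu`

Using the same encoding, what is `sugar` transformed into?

zgnmy

Vowels shift forward by 12 and consonants shift forward by 7.
Applying it to sugar: s(cons)+7=z, u(vowel)+12=g, g(cons)+7=n, a(vowel)+12=m, r(cons)+7=y.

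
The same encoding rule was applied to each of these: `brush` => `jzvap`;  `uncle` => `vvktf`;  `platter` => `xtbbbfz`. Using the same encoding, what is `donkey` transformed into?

The shift depends on letter class: consonant b→j is +8, but vowel u→v is +1. Vowels shift forward by 1 and consonants shift forward by 8.
Applying it to donkey: d(cons)+8=l, o(vowel)+1=p, n(cons)+8=v, k(cons)+8=s, e(vowel)+1=f, y(cons)+8=g.

lpvsfg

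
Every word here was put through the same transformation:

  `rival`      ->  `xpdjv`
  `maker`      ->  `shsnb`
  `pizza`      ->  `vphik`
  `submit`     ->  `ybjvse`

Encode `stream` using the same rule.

Letter i (0-indexed) is shifted by i+6, so successive shifts are 6, 7, 8, ….
On stream: s+6=y, t+7=a, r+8=z, e+9=n, a+10=k, m+11=x.

yaznkx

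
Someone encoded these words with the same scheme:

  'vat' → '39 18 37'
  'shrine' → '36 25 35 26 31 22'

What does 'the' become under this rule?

37 25 22

The number is (letter's place in the alphabet, a=1) + 17.
On the: t=20→37, h=8→25, e=5→22.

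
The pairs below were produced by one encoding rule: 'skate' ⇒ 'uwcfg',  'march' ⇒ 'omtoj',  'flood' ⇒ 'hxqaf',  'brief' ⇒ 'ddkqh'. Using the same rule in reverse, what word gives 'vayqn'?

Shifts by position in skate: pos 0: s→u (+2), pos 1: k→w (+12), pos 2: a→c (+2), pos 3: t→f (+12) — repeating every 2. A repeating key of period 2 is used — shifts +2, +12 over and over.
Reversing it on vayqn: v−2=t, a−12=o, y−2=w, q−12=e, n−2=l.

towel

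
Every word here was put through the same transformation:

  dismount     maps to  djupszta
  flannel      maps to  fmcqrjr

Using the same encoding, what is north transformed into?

Letter i (0-indexed) is shifted by i+0, so successive shifts are 0, 1, 2, ….
On north: n+0=n, o+1=p, r+2=t, t+3=w, h+4=l.

nptwl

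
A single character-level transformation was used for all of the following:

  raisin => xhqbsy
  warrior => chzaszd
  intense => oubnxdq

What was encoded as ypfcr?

In raisin: r→x is +6, a→h is +7, i→q is +8, s→b is +9 — the shift increases by 1 each position. The shift increases by 1 at each position, starting from +6: 6, 7, 8, ….
Decoding ypfcr: y−6=s, p−7=i, f−8=x, c−9=t, r−10=h.

sixth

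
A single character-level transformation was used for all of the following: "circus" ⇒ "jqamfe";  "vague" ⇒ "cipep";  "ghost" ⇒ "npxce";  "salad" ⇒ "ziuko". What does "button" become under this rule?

The shift increases by 1 at each position, starting from +7: 7, 8, 9, ….
On button: b+7=i, u+8=c, t+9=c, t+10=d, o+11=z, n+12=z.

iccdzz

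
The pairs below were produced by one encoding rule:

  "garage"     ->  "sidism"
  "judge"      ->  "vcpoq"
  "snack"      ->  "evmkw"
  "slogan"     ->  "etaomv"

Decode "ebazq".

Shifts by position in garage: pos 0: g→s (+12), pos 1: a→i (+8), pos 2: r→d (+12), pos 3: a→i (+8) — repeating every 2. It's a Vigenère-style cipher with numeric key [12,8]: position i shifts by key[i mod 2].
Decoding ebazq: e−12=s, b−8=t, a−12=o, z−8=r, q−12=e.

store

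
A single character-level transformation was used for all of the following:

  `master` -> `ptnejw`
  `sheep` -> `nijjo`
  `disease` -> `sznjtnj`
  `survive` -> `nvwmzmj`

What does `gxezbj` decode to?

notice

m(12)→p(15) and a(0)→t(19) fit y≡17x+19 (mod 26); the inverse of 17 mod 26 is 23. Each letter's alphabet position (a=0..z=25) is mapped through 17·x+19 mod 26 — an affine cipher.
Decoding gxezbj: g(6)→23·(6−19)≡13=n; x(23)→23·(23−19)≡14=o; e(4)→23·(4−19)≡19=t; z(25)→23·(25−19)≡8=i; b(1)→23·(1−19)≡2=c; j(9)→23·(9−19)≡4=e (all mod 26).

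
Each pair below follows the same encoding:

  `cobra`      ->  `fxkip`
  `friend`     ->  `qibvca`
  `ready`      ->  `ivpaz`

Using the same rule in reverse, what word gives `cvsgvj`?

c(2)→f(5) and o(14)→x(23) fit y≡21x+15 (mod 26); the inverse of 21 mod 26 is 5. Each letter's alphabet position (a=0..z=25) is mapped through 21·x+15 mod 26 — an affine cipher.
Decoding cvsgvj: c(2)→5·(2−15)≡13=n; v(21)→5·(21−15)≡4=e; s(18)→5·(18−15)≡15=p; g(6)→5·(6−15)≡7=h; v(21)→5·(21−15)≡4=e; j(9)→5·(9−15)≡22=w (all mod 26).

nephew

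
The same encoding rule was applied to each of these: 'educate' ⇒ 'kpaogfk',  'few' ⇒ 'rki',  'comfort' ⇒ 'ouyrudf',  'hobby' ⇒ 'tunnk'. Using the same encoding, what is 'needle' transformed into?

The rule splits by letter class: vowels +6, consonants +12.
For needle: n(cons)+12=z, e(vowel)+6=k, e(vowel)+6=k, d(cons)+12=p, l(cons)+12=x, e(vowel)+6=k.

zkkpxk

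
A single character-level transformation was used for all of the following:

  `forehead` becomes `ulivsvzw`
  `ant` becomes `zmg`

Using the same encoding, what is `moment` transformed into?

nlnvmg

Each pair mirrors across the alphabet (f↔u, o↔l, r↔i): positions sum to 25. Each letter is replaced by its mirror in the alphabet: a↔z, b↔y, c↔x, and so on (the Atbash cipher).
On moment: m↔n, o↔l, m↔n, e↔v, n↔m, t↔g.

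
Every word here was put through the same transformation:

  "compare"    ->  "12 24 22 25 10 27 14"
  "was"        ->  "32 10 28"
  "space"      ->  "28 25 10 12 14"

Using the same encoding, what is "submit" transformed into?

The number is (letter's place in the alphabet, a=1) + 9.
On submit: s=19→28, u=21→30, b=2→11, m=13→22, i=9→18, t=20→29.

28 30 11 22 18 29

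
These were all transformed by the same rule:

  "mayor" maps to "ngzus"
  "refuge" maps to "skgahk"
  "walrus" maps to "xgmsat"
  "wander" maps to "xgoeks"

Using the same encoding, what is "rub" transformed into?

The shift depends on letter class: consonant m→n is +1, but vowel a→g is +6. Two shifts are in play — +6 for a/e/i/o/u, +1 for every other letter.
Applying it to rub: r(cons)+1=s, u(vowel)+6=a, b(cons)+1=c.

sac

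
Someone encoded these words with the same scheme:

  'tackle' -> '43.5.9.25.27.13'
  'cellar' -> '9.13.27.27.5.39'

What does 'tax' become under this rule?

43.5.51

With a=1..z=26, the number is 2·pos + 3.
For tax: t=20→43, a=1→5, x=24→51.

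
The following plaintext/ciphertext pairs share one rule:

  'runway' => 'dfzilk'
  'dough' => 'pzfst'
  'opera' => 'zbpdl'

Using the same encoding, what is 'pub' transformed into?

The shift depends on letter class: consonant r→d is +12, but vowel u→f is +11. Vowels shift forward by 11 and consonants shift forward by 12.
For pub: p(cons)+12=b, u(vowel)+11=f, b(cons)+12=n.

bfn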